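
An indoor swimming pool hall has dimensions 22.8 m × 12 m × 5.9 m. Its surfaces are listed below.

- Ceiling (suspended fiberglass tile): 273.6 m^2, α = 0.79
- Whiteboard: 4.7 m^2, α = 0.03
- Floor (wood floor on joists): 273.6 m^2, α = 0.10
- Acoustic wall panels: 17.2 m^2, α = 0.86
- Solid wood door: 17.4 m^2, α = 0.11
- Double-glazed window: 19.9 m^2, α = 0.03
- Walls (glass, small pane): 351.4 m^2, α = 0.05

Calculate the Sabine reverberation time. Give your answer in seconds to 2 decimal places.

0.93 seconds

Summing Sᵢαᵢ: 216.144 + 0.141 + 27.360 + 14.792 + 1.914 + 0.597 + 17.570 → A = 278.518 sabins.
V = 22.8·12·5.9 = 1614.24 m³.
Sabine: RT60 = 0.161 × 1614.24 / 278.518 = 0.93 s.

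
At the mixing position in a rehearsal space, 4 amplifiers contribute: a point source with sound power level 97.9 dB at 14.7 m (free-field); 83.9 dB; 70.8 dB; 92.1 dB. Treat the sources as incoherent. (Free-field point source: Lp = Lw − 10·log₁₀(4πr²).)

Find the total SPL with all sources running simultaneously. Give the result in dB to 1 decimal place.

Source at 14.7 m: Lp = 97.9 − 10·log₁₀(4π·14.7²) = 97.9 − 10·log₁₀(2715.467) = 63.6 dB.
Sum in the linear (power) domain: Σ 10^(Lᵢ/10) = 10^(63.6/10) + 10^(83.9/10) + 10^(70.8/10) + 10^(92.1/10) = 1.882e+09.
Back to dB: 10·log₁₀ Σ = 92.7 dB.

92.7 dB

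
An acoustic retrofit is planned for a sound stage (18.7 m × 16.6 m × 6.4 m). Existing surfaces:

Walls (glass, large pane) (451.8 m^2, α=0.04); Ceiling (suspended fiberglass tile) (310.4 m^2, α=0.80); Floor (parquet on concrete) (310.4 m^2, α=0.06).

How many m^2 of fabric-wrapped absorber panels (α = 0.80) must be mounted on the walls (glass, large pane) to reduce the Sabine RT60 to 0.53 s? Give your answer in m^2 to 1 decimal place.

Summing Sᵢαᵢ: 18.072 + 248.320 + 18.624 → A₁ = 285.016 sabins.
V = 1986.688 m³. Target absorption A₂ = 0.161 × 1986.688 / 0.53 = 603.503 sabins.
ΔA needed = 603.503 − 285.016 = 318.487 sabins.
Net gain per m^2: Δα = 0.80 − 0.04 = 0.76.
Area = ΔA/Δα = 318.487/0.76 = 419.1 m^2.

419.1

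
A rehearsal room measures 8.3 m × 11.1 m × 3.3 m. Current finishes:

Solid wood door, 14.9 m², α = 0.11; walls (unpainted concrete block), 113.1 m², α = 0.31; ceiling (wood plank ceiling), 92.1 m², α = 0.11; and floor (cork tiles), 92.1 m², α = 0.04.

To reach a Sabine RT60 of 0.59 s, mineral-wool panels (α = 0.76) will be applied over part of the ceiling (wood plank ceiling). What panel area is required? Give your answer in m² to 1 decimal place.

Summing Sᵢαᵢ: 1.639 + 35.061 + 10.131 + 3.684 → A₁ = 50.515 sabins.
Required A₂ = 0.161·304.029/0.59 = 82.964 sabins.
Absorption to add: 82.964 − 50.515 = 32.449 sabins.
Each m² of panel replacing the ceiling (wood plank ceiling) adds (0.76 − 0.11) = 0.65 sabins.
Area = ΔA/Δα = 32.449/0.65 = 49.9 m².

49.9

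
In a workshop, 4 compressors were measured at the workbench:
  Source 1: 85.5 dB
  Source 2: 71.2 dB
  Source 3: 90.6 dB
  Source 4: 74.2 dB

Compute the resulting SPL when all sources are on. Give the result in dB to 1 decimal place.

Converting to relative power and adding: 10^(85.5/10) + 10^(71.2/10) + 10^(90.6/10) + 10^(74.2/10) = 1.542e+09.
L_total = 10·log₁₀(1.542e+09) = 91.9 dB.

91.9 dB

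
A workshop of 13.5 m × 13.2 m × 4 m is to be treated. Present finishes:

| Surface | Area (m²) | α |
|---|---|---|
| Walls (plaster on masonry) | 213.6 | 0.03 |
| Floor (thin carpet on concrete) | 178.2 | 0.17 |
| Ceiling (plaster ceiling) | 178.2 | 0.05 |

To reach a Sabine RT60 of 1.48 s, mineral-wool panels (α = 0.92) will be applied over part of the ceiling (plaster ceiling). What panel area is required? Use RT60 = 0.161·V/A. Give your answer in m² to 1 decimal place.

36.7

Summing Sᵢαᵢ: 6.408 + 30.294 + 8.910 → A₁ = 45.612 sabins.
V = 712.8 m³. Target absorption A₂ = 0.161 × 712.8 / 1.48 = 77.541 sabins.
Absorption to add: 77.541 − 45.612 = 31.929 sabins.
Each m² of panel replacing the ceiling (plaster ceiling) adds (0.92 − 0.05) = 0.87 sabins.
Panel area = 31.929 / 0.87 = 36.7 m².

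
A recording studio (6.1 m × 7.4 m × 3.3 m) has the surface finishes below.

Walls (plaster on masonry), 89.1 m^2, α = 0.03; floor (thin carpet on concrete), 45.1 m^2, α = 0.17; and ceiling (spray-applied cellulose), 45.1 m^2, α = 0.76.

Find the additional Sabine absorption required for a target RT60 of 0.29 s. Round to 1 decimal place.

Total absorption A₁ = 89.1*0.03 + 45.1*0.17 + 45.1*0.76
  = 2.673 + 7.667 + 34.276 = 44.616 m^2 sabins.
V = 148.962 m³. Required absorption A₂ = 0.161 × 148.962 / 0.29 = 82.700 sabins.
ΔA = A₂ − A₁ = 82.700 − 44.616 = 38.1 sabins.

38.1 sabins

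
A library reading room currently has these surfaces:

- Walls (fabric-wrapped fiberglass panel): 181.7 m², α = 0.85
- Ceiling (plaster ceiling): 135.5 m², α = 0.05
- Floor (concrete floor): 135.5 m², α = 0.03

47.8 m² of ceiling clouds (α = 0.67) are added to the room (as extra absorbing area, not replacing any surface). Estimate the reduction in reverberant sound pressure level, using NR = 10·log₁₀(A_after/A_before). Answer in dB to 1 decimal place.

Summing Sᵢαᵢ: 154.445 + 6.775 + 4.065 → A_before = 165.285 sabins.
Added absorption = 47.8 × 0.67 = 32.026 sabins.
New total A_after = 197.311 sabins.
NR = 10·log₁₀(197.311/165.285) = 0.8 dB.

0.8 dB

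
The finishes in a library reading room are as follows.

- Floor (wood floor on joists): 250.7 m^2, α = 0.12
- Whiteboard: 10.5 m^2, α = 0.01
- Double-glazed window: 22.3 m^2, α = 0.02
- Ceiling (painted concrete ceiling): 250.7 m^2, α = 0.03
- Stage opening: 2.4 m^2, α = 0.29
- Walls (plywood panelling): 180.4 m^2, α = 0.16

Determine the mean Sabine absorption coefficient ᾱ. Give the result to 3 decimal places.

0.094

S = Σ Sᵢ = 250.7 + 10.5 + 22.3 + 250.7 + 2.4 + 180.4 = 717.0 m^2.
A = 250.7×0.12 + 10.5×0.01 + 22.3×0.02 + 250.7×0.03 + 2.4×0.29 + 180.4×0.16 = 67.716 sabins.
ᾱ = A/S = 0.094.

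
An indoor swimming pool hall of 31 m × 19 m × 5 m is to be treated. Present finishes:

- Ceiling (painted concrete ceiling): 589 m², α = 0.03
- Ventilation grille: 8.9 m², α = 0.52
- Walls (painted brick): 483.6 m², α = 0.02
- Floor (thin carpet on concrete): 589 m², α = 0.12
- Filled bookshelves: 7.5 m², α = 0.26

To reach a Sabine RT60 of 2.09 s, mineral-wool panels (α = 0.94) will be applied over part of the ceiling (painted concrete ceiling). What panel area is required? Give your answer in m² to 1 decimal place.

Summing Sᵢαᵢ: 17.670 + 4.628 + 9.672 + 70.680 + 1.950 → A₁ = 104.600 sabins.
V = 2945 m³. Target absorption A₂ = 0.161 × 2945 / 2.09 = 226.864 sabins.
Absorption to add: 226.864 − 104.600 = 122.264 sabins.
Net gain per m²: Δα = 0.94 − 0.03 = 0.91.
Area = ΔA/Δα = 122.264/0.91 = 134.4 m².

134.4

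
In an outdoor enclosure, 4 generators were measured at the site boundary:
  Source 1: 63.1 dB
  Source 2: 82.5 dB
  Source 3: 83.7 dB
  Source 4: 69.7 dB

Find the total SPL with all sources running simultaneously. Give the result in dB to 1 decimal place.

Converting to relative power and adding: 10^(63.1/10) + 10^(82.5/10) + 10^(83.7/10) + 10^(69.7/10) = 4.236e+08.
Back to dB: 10·log₁₀ Σ = 86.3 dB.

86.3 dB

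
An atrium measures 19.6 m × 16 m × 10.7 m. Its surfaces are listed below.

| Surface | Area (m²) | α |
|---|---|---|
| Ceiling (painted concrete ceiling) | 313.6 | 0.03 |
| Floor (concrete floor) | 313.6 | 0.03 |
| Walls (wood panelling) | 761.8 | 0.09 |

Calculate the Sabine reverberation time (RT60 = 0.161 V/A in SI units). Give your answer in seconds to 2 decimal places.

6.18 s

A = Σ Sᵢαᵢ = 313.6×0.03 + 313.6×0.03 + 761.8×0.09 = 87.378 sabins.
Room volume: 3355.52 m³.
RT60 = 0.161 · V / A = 0.161 × 3355.52 / 87.378 = 6.18 s.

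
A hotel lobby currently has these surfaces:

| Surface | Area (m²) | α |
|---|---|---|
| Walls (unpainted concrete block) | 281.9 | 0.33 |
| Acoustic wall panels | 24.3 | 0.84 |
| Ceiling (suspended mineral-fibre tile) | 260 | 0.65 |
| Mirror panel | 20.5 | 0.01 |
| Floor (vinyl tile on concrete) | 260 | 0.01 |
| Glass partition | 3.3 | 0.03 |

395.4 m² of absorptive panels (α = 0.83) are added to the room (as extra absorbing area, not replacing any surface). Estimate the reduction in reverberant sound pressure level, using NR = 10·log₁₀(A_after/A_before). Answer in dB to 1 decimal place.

3.3 dB

Equivalent absorption area: A_before = 281.9*0.33 + 24.3*0.84 + 260*0.65 + 20.5*0.01 + 260*0.01 + 3.3*0.03 = 285.343 m².
Added absorption = 395.4 × 0.83 = 328.182 sabins.
New total A_after = 613.525 sabins.
Reduction = 10 log₁₀(A_after/A_before) = 10 log₁₀(2.1501) = 3.3 dB.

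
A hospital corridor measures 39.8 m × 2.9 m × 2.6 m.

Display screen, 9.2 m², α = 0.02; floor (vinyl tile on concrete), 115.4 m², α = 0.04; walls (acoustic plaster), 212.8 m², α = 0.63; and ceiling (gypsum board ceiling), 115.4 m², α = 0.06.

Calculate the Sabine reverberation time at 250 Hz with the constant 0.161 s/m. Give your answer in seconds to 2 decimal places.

0.33 s

A = Σ Sᵢαᵢ = 9.2*0.02 + 115.4*0.04 + 212.8*0.63 + 115.4*0.06 = 145.788 sabins.
V = 39.8·2.9·2.6 = 300.092 m³.
Sabine: RT60 = 0.161 × 300.092 / 145.788 = 0.33 s.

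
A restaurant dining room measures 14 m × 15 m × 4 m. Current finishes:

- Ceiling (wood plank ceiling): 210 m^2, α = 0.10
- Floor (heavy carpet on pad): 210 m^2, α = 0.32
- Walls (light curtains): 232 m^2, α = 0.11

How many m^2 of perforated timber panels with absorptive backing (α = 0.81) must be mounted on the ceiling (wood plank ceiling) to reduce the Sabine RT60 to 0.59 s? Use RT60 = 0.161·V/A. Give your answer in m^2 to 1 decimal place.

Total absorption A₁ = 210×0.10 + 210×0.32 + 232×0.11
  = 21.000 + 67.200 + 25.520 = 113.720 m^2 sabins.
Required A₂ = 0.161·840/0.59 = 229.220 sabins.
Absorption to add: 229.220 − 113.720 = 115.500 sabins.
Net gain per m^2: Δα = 0.81 − 0.10 = 0.71.
Panel area = 115.500 / 0.71 = 162.7 m^2.

162.7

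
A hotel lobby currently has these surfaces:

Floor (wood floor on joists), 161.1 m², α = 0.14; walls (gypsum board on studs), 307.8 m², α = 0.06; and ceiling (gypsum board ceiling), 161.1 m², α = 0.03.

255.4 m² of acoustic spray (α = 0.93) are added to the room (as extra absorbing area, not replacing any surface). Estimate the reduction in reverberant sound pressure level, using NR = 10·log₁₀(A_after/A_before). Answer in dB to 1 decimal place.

Summing Sᵢαᵢ: 22.554 + 18.468 + 4.833 → A_before = 45.855 sabins.
Added absorption = 255.4 × 0.93 = 237.522 sabins.
A_after = 45.855 + 237.522 = 283.377 sabins.
NR = 10·log₁₀(283.377/45.855) = 7.9 dB.

7.9 dB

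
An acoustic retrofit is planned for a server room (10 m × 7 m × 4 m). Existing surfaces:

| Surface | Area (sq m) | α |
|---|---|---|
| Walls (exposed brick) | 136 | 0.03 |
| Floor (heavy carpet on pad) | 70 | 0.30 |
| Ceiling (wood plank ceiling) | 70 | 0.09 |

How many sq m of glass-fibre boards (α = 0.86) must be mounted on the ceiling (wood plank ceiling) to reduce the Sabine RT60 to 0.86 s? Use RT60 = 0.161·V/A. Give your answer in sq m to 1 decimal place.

Summing Sᵢαᵢ: 4.080 + 21.000 + 6.300 → A₁ = 31.380 sabins.
V = 280 m³. Target absorption A₂ = 0.161 × 280 / 0.86 = 52.419 sabins.
Absorption to add: 52.419 − 31.380 = 21.039 sabins.
Each sq m of panel replacing the ceiling (wood plank ceiling) adds (0.86 − 0.09) = 0.77 sabins.
Area = ΔA/Δα = 21.039/0.77 = 27.3 sq m.

27.3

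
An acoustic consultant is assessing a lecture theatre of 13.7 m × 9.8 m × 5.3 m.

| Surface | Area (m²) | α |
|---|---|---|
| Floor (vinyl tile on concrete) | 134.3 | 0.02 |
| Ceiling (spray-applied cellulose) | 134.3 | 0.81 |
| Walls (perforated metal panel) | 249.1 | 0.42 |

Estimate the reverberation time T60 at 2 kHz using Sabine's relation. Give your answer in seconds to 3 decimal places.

Total absorption A = 134.3×0.02 + 134.3×0.81 + 249.1×0.42
  = 2.686 + 108.783 + 104.622 = 216.091 m² sabins.
Room volume: 711.578 m³.
RT60 = 0.161 · V / A = 0.161 × 711.578 / 216.091 = 0.530 s.

0.530 s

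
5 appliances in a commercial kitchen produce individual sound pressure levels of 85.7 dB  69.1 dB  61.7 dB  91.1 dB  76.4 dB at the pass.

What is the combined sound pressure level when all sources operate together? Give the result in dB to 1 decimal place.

92.3 dB

Sum in the linear (power) domain: Σ 10^(Lᵢ/10) = 10^(85.7/10) + 10^(69.1/10) + 10^(61.7/10) + 10^(91.1/10) + 10^(76.4/10) = 1.713e+09.
Back to dB: 10·log₁₀ Σ = 92.3 dB.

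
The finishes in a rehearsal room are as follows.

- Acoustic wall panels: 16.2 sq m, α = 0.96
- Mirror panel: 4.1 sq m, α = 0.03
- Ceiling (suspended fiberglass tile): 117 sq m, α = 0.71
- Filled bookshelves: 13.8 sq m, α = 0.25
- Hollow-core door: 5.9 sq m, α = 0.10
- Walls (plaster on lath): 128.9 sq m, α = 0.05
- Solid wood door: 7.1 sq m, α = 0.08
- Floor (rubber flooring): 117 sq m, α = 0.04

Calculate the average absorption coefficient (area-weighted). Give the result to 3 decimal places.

Total surface area S = 410.0 sq m.
Σ(Sᵢαᵢ) = 16.2·0.96 + 4.1·0.03 + 117·0.71 + 13.8·0.25 + 5.9·0.10 + 128.9·0.05 + 7.1·0.08 + 117·0.04 = 114.478.
ᾱ = 114.478 / 410.0 = 0.279.

0.279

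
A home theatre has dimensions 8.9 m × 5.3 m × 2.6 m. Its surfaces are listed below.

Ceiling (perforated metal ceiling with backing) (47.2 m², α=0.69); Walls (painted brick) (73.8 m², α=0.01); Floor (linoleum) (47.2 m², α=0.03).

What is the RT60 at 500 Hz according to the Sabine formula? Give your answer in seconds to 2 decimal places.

Equivalent absorption area: A = 47.2×0.69 + 73.8×0.01 + 47.2×0.03 = 34.722 m².
Volume V = 8.9 × 5.3 × 2.6 = 122.642 m³.
T = 0.161 V/A = 0.161·122.642/34.722 = 0.57 s.

0.57 seconds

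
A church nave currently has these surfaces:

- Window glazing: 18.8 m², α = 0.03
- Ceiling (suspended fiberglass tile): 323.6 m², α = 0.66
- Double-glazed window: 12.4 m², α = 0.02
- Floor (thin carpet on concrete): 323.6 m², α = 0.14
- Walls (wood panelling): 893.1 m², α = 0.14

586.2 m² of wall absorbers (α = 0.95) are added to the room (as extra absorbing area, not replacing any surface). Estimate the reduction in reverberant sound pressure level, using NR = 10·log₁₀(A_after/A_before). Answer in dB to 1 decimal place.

3.9 dB

A_before = Σ Sᵢαᵢ = 18.8×0.03 + 323.6×0.66 + 12.4×0.02 + 323.6×0.14 + 893.1×0.14 = 384.726 sabins.
Added absorption = 586.2 × 0.95 = 556.890 sabins.
A_after = 384.726 + 556.890 = 941.616 sabins.
Reduction = 10 log₁₀(A_after/A_before) = 10 log₁₀(2.4475) = 3.9 dB.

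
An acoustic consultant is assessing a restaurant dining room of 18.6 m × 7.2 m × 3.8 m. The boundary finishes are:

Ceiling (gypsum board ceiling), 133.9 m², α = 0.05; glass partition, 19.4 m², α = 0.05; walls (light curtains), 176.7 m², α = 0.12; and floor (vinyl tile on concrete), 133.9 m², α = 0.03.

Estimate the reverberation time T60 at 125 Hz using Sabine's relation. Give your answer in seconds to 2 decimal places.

A = Σ Sᵢαᵢ = 133.9×0.05 + 19.4×0.05 + 176.7×0.12 + 133.9×0.03 = 32.886 sabins.
Volume V = 18.6 × 7.2 × 3.8 = 508.896 m³.
Sabine: RT60 = 0.161 × 508.896 / 32.886 = 2.49 s.

2.49 s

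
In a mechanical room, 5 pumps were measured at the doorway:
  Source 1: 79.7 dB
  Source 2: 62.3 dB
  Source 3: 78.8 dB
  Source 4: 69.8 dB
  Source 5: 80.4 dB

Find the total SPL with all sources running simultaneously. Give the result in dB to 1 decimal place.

Converting to relative power and adding: 10^(79.7/10) + 10^(62.3/10) + 10^(78.8/10) + 10^(69.8/10) + 10^(80.4/10) = 2.901e+08.
L_total = 10·log₁₀(2.901e+08) = 84.6 dB.

84.6 dB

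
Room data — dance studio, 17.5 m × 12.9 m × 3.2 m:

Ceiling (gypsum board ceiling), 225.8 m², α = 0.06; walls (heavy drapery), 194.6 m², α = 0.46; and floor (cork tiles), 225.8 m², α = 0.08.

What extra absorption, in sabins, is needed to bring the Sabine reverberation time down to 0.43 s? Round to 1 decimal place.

149.4 sabins

Equivalent absorption area: A₁ = 225.8·0.06 + 194.6·0.46 + 225.8·0.08 = 121.128 m².
For T = 0.43 s, need A₂ = 0.161·V/T = 0.161·722.4/0.43 = 270.480 sabins.
ΔA = A₂ − A₁ = 270.480 − 121.128 = 149.4 sabins.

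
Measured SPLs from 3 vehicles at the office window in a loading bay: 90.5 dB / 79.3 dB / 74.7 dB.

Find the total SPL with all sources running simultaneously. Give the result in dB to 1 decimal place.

90.9 dB

Sum in the linear (power) domain: Σ 10^(Lᵢ/10) = 10^(90.5/10) + 10^(79.3/10) + 10^(74.7/10) = 1.237e+09.
L_total = 10·log₁₀(1.237e+09) = 90.9 dB.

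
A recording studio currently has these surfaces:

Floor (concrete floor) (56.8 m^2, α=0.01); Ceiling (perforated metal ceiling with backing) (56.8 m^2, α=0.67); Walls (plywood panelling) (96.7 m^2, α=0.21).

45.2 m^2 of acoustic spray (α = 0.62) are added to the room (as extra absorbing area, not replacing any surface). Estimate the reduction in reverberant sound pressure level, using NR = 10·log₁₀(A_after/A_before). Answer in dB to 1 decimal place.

Total absorption A_before = 56.8×0.01 + 56.8×0.67 + 96.7×0.21
  = 0.568 + 38.056 + 20.307 = 58.931 m^2 sabins.
Treatment contributes 45.2·0.62 = 28.024 sabins.
New total A_after = 86.955 sabins.
Reduction = 10 log₁₀(A_after/A_before) = 10 log₁₀(1.4755) = 1.7 dB.

1.7 dB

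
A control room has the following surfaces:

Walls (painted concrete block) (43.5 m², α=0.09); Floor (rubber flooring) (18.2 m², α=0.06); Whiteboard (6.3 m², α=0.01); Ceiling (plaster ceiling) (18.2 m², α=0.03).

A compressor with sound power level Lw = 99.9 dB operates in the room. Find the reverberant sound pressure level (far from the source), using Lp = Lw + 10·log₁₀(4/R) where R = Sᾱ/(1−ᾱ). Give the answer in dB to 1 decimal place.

Σ(Sᵢαᵢ) = 43.5×0.09 + 18.2×0.06 + 6.3×0.01 + 18.2×0.03 = 5.616; total area S = 86.2 m².
ᾱ = 0.0652, so room constant R = A/(1−ᾱ) = 6.008 m².
Lp = 99.9 + 10·log₁₀(4/6.008) = 99.9 + (-1.77) = 98.1 dB.

98.1 dB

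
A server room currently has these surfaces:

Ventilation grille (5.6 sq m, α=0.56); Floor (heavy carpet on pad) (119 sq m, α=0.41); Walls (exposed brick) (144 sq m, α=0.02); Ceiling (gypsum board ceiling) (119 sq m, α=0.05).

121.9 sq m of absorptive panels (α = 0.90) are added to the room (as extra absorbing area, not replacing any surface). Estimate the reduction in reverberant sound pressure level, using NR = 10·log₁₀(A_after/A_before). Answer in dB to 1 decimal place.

Summing Sᵢαᵢ: 3.136 + 48.790 + 2.880 + 5.950 → A_before = 60.756 sabins.
Added absorption = 121.9 × 0.90 = 109.710 sabins.
New total A_after = 170.466 sabins.
Reduction = 10 log₁₀(A_after/A_before) = 10 log₁₀(2.8057) = 4.5 dB.

4.5 dB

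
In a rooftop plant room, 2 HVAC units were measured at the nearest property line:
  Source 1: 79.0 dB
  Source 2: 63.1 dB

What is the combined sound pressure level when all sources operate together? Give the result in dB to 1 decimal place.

79.1 dB

Σ 10^(Lᵢ/10) = 8.147e+07.
Combined level = 10 log₁₀(8.147e+07) = 79.1 dB.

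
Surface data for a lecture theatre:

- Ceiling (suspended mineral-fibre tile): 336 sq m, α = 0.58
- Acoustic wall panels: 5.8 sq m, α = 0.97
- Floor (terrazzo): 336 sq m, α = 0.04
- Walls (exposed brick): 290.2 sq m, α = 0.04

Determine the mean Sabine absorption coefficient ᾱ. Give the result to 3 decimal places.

S = Σ Sᵢ = 336 + 5.8 + 336 + 290.2 = 968.0 sq m.
Σ(Sᵢαᵢ) = 336·0.58 + 5.8·0.97 + 336·0.04 + 290.2·0.04 = 225.554.
ᾱ = A/S = 0.233.

0.233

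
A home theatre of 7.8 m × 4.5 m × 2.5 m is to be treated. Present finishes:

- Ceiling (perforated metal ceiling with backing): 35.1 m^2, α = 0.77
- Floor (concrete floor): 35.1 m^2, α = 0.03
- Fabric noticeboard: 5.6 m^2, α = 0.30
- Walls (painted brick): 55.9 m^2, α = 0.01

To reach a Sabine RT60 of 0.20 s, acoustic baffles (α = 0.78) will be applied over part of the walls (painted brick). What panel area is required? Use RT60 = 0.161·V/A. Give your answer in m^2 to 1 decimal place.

Total absorption A₁ = 35.1*0.77 + 35.1*0.03 + 5.6*0.30 + 55.9*0.01
  = 27.027 + 1.053 + 1.680 + 0.559 = 30.319 m^2 sabins.
V = 87.75 m³. Target absorption A₂ = 0.161 × 87.75 / 0.20 = 70.639 sabins.
Absorption to add: 70.639 − 30.319 = 40.320 sabins.
Each m^2 of panel replacing the walls (painted brick) adds (0.78 − 0.01) = 0.77 sabins.
Panel area = 40.320 / 0.77 = 52.4 m^2.

52.4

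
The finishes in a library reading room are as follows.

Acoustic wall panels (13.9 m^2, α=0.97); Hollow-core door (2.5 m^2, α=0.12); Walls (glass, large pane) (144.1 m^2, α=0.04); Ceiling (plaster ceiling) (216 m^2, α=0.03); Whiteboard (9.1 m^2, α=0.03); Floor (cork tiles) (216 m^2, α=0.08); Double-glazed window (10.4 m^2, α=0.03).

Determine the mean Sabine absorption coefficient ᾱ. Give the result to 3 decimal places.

0.072

Total surface area S = 612.0 m^2.
Σ(Sᵢαᵢ) = 13.9*0.97 + 2.5*0.12 + 144.1*0.04 + 216*0.03 + 9.1*0.03 + 216*0.08 + 10.4*0.03 = 43.892.
ᾱ = A/S = 0.072.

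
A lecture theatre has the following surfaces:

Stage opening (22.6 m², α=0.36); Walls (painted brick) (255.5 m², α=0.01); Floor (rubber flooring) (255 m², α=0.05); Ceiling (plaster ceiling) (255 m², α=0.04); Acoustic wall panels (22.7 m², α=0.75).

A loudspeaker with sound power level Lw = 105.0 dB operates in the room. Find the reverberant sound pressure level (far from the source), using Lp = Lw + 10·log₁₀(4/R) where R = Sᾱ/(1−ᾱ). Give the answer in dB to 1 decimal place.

93.7 dB

A = 50.666 sabins; S = 810.8 m².
ᾱ = 50.666/810.8 = 0.0625; R = Sᾱ/(1−ᾱ) = 50.666/(1−0.0625) = 54.044 m².
Lp = 105.0 + 10·log₁₀(4/54.044) = 105.0 + (-11.31) = 93.7 dB.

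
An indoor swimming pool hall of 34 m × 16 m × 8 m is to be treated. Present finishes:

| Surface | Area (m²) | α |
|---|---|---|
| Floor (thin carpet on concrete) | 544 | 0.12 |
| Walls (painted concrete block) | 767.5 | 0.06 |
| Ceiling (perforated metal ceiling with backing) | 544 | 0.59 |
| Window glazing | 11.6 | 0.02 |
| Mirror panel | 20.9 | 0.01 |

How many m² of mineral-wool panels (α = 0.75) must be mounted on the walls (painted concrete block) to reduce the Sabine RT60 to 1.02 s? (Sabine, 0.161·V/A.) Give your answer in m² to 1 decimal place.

A₁ = Σ Sᵢαᵢ = 544×0.12 + 767.5×0.06 + 544×0.59 + 11.6×0.02 + 20.9×0.01 = 432.731 sabins.
V = 4352 m³. Target absorption A₂ = 0.161 × 4352 / 1.02 = 686.933 sabins.
Absorption to add: 686.933 − 432.731 = 254.202 sabins.
Each m² of panel replacing the walls (painted concrete block) adds (0.75 − 0.06) = 0.69 sabins.
Area = ΔA/Δα = 254.202/0.69 = 368.4 m².

368.4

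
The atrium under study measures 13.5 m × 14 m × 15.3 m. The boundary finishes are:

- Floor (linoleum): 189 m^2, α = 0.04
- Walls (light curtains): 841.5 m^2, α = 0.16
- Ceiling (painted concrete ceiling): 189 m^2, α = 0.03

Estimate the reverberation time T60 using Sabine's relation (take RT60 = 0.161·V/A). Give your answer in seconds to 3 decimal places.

Summing Sᵢαᵢ: 7.560 + 134.640 + 5.670 → A = 147.870 sabins.
Room volume: 2891.7 m³.
RT60 = 0.161 · V / A = 0.161 × 2891.7 / 147.870 = 3.148 s.

3.148 s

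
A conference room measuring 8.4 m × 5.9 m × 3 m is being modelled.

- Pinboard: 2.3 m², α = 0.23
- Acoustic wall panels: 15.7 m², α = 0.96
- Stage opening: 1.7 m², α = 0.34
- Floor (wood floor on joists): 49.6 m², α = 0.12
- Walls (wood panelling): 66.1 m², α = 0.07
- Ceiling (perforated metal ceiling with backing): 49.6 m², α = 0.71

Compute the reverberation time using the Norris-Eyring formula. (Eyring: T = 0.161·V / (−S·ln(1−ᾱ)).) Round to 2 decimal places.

0.32 s

S = Σ Sᵢ = 185.0 m².
Absorption A = 2.3·0.23 + 15.7·0.96 + 1.7·0.34 + 49.6·0.12 + 66.1·0.07 + 49.6·0.71 = 61.974 sabins.
Mean coefficient ᾱ = A/S = 0.3350.
−S·ln(1−ᾱ) = −185.0 × ln(1 − 0.3350) = 75.474.
V = 8.4 × 5.9 × 3 = 148.68 m³.
T = 0.161·V/[−S·ln(1−ᾱ)] = 0.161·148.68/75.474 = 0.32 s.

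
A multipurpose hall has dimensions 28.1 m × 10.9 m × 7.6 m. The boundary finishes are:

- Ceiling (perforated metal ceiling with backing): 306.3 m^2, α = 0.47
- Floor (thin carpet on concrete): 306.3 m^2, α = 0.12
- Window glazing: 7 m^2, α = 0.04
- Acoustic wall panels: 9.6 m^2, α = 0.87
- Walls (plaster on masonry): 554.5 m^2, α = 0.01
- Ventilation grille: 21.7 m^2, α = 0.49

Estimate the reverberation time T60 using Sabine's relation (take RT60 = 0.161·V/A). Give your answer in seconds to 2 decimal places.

1.82 s

A = Σ Sᵢαᵢ = 306.3*0.47 + 306.3*0.12 + 7*0.04 + 9.6*0.87 + 554.5*0.01 + 21.7*0.49 = 205.527 sabins.
Room volume: 2327.804 m³.
T = 0.161 V/A = 0.161·2327.804/205.527 = 1.82 s.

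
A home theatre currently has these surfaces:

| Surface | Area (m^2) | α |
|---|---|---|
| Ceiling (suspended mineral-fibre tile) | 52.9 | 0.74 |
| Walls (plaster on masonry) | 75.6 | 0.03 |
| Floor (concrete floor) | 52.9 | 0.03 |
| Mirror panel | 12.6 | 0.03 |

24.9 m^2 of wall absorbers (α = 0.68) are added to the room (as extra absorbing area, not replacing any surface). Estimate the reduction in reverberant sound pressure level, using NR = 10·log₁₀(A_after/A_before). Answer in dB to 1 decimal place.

1.4 dB

Total absorption A_before = 52.9*0.74 + 75.6*0.03 + 52.9*0.03 + 12.6*0.03
  = 39.146 + 2.268 + 1.587 + 0.378 = 43.379 m^2 sabins.
Added absorption = 24.9 × 0.68 = 16.932 sabins.
New total A_after = 60.311 sabins.
Reduction = 10 log₁₀(A_after/A_before) = 10 log₁₀(1.3903) = 1.4 dB.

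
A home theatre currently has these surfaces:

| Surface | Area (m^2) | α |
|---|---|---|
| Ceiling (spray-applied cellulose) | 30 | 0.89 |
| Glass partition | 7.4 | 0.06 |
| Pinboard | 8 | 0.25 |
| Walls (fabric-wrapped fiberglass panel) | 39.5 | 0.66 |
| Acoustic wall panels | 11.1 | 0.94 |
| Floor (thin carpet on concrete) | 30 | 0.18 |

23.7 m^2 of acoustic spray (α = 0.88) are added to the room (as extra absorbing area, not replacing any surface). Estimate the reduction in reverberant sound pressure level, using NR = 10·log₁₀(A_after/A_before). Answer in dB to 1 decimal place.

1.1 dB

Total absorption A_before = 30*0.89 + 7.4*0.06 + 8*0.25 + 39.5*0.66 + 11.1*0.94 + 30*0.18
  = 26.700 + 0.444 + 2.000 + 26.070 + 10.434 + 5.400 = 71.048 m^2 sabins.
Treatment contributes 23.7·0.88 = 20.856 sabins.
A_after = 71.048 + 20.856 = 91.904 sabins.
Reduction = 10 log₁₀(A_after/A_before) = 10 log₁₀(1.2935) = 1.1 dB.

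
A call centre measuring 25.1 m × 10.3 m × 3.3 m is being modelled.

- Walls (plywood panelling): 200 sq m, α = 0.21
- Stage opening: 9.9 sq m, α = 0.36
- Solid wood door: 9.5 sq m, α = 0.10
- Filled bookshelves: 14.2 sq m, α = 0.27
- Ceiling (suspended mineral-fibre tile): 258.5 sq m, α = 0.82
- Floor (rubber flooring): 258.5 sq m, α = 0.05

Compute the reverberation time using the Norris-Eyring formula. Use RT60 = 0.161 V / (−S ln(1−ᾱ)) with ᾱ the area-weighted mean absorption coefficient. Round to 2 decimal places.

Total surface area S = 200 + 9.9 + 9.5 + 14.2 + 258.5 + 258.5 = 750.6 sq m.
Absorption A = 200·0.21 + 9.9·0.36 + 9.5·0.10 + 14.2·0.27 + 258.5·0.82 + 258.5·0.05 = 275.243 sabins.
ᾱ = 275.243 / 750.6 = 0.3667.
−S·ln(1−ᾱ) = −750.6 × ln(1 − 0.3667) = 342.882.
V = 25.1 × 10.3 × 3.3 = 853.149 m³.
RT60 = 0.161 × 853.149 / 342.882 = 0.40 s.

0.40 seconds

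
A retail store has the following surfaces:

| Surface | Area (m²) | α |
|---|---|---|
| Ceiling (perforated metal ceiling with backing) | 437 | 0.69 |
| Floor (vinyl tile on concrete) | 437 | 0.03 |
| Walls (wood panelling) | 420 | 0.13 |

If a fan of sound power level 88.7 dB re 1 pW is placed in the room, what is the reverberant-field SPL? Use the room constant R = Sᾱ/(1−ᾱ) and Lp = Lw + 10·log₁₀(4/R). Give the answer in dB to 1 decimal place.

Σ(Sᵢαᵢ) = 437×0.69 + 437×0.03 + 420×0.13 = 369.240; total area S = 1294.0 m².
ᾱ = 0.2853, so room constant R = A/(1−ᾱ) = 516.636 m².
Lp = 88.7 + 10·log₁₀(4/516.636) = 88.7 + (-21.11) = 67.6 dB.

67.6 dB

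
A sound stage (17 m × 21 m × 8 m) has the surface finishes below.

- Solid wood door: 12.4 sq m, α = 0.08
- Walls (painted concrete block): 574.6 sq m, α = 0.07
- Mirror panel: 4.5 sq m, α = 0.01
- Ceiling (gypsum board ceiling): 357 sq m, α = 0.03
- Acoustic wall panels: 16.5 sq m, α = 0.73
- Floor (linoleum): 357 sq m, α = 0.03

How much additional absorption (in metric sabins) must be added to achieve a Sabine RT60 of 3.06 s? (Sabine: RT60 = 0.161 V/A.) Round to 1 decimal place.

75.5 sabins

Summing Sᵢαᵢ: 0.992 + 40.222 + 0.045 + 10.710 + 12.045 + 10.710 → A₁ = 74.724 sabins.
For T = 3.06 s, need A₂ = 0.161·V/T = 0.161·2856/3.06 = 150.267 sabins.
Shortfall: 150.267 − 74.724 = 75.5 sabins.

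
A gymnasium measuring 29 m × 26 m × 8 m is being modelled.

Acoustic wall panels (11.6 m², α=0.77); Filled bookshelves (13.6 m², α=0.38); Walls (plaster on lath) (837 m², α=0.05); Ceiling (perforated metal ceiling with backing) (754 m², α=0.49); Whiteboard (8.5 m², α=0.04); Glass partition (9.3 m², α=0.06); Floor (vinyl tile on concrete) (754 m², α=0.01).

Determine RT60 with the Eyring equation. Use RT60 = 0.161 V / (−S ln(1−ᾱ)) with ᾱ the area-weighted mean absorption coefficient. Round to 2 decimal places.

S = Σ Sᵢ = 2388.0 m².
Σ(Sᵢαᵢ) = 11.6×0.77 + 13.6×0.38 + 837×0.05 + 754×0.49 + 8.5×0.04 + 9.3×0.06 + 754×0.01 = 433.848.
Mean coefficient ᾱ = A/S = 0.1817.
Eyring denominator: −S ln(1−ᾱ) = 478.857.
V = 29 × 26 × 8 = 6032 m³.
T = 0.161·V/[−S·ln(1−ᾱ)] = 0.161·6032/478.857 = 2.03 s.

2.03 s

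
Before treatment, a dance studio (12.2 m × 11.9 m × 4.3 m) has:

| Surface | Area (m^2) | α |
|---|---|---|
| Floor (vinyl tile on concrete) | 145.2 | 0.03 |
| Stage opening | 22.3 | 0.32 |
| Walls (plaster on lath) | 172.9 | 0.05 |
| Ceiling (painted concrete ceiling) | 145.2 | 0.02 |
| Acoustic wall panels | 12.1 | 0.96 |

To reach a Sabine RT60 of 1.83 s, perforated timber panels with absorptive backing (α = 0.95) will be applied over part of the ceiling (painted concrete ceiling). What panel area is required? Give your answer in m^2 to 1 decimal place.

A₁ = Σ Sᵢαᵢ = 145.2*0.03 + 22.3*0.32 + 172.9*0.05 + 145.2*0.02 + 12.1*0.96 = 34.657 sabins.
Required A₂ = 0.161·624.274/1.83 = 54.922 sabins.
ΔA needed = 54.922 − 34.657 = 20.265 sabins.
Each m^2 of panel replacing the ceiling (painted concrete ceiling) adds (0.95 − 0.02) = 0.93 sabins.
Area = ΔA/Δα = 20.265/0.93 = 21.8 m^2.

21.8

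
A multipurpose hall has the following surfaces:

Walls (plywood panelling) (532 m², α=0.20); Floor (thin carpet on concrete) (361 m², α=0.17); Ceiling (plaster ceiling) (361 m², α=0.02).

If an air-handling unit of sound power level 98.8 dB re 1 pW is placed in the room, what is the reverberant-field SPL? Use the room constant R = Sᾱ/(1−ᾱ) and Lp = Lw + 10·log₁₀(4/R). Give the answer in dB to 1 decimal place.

81.7 dB

Σ(Sᵢαᵢ) = 532·0.20 + 361·0.17 + 361·0.02 = 174.990; total area S = 1254.0 m².
ᾱ = 0.1395, so room constant R = A/(1−ᾱ) = 203.359 m².
Lp = Lw + 10 log₁₀(4/R) = 98.8 -17.06 = 81.7 dB.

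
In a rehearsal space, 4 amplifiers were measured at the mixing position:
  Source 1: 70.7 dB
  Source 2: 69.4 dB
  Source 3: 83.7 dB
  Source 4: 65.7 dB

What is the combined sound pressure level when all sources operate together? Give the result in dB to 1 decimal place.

Sum in the linear (power) domain: Σ 10^(Lᵢ/10) = 10^(70.7/10) + 10^(69.4/10) + 10^(83.7/10) + 10^(65.7/10) = 2.586e+08.
L_total = 10·log₁₀(2.586e+08) = 84.1 dB.

84.1 dB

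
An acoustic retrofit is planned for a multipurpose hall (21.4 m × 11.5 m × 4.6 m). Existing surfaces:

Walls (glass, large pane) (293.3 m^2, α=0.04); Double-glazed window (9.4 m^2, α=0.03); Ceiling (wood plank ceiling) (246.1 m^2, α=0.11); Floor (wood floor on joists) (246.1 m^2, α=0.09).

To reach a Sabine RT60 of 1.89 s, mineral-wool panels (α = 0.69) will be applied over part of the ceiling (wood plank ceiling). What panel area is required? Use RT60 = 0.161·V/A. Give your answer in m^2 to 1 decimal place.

Total absorption A₁ = 293.3·0.04 + 9.4·0.03 + 246.1·0.11 + 246.1·0.09
  = 11.732 + 0.282 + 27.071 + 22.149 = 61.234 m^2 sabins.
Required A₂ = 0.161·1132.06/1.89 = 96.435 sabins.
Absorption to add: 96.435 − 61.234 = 35.201 sabins.
Each m^2 of panel replacing the ceiling (wood plank ceiling) adds (0.69 − 0.11) = 0.58 sabins.
Area = ΔA/Δα = 35.201/0.58 = 60.7 m^2.

60.7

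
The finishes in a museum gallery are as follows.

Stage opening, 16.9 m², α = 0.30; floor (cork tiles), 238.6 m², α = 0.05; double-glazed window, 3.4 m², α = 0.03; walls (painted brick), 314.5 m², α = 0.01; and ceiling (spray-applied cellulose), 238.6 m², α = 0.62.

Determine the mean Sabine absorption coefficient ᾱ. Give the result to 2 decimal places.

S = Σ Sᵢ = 16.9 + 238.6 + 3.4 + 314.5 + 238.6 = 812.0 m².
A = 16.9·0.30 + 238.6·0.05 + 3.4·0.03 + 314.5·0.01 + 238.6·0.62 = 168.179 sabins.
ᾱ = A/S = 0.21.

0.21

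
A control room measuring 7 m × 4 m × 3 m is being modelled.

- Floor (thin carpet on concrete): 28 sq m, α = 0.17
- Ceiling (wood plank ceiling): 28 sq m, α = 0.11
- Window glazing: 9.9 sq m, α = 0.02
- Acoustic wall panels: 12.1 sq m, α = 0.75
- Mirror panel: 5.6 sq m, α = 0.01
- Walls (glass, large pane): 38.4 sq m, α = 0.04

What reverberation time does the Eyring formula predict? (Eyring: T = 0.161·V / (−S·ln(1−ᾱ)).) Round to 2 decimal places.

0.67 s

S = Σ Sᵢ = 122.0 sq m.
Σ(Sᵢαᵢ) = 28·0.17 + 28·0.11 + 9.9·0.02 + 12.1·0.75 + 5.6·0.01 + 38.4·0.04 = 18.705.
Mean coefficient ᾱ = A/S = 0.1533.
−S·ln(1−ᾱ) = −122.0 × ln(1 − 0.1533) = 20.302.
V = 7 × 4 × 3 = 84 m³.
T = 0.161·V/[−S·ln(1−ᾱ)] = 0.161·84/20.302 = 0.67 s.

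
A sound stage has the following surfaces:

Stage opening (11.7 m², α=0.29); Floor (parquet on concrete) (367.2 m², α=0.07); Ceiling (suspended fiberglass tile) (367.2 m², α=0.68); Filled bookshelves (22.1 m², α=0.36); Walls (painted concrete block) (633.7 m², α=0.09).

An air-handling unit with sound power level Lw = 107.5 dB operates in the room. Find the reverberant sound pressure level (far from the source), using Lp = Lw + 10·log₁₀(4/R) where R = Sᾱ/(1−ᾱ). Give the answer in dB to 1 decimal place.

Σ(Sᵢαᵢ) = 11.7×0.29 + 367.2×0.07 + 367.2×0.68 + 22.1×0.36 + 633.7×0.09 = 343.782; total area S = 1401.9 m².
ᾱ = 343.782/1401.9 = 0.2452; R = Sᾱ/(1−ᾱ) = 343.782/(1−0.2452) = 455.461 m².
Lp = Lw + 10 log₁₀(4/R) = 107.5 -20.56 = 86.9 dB.

86.9 dB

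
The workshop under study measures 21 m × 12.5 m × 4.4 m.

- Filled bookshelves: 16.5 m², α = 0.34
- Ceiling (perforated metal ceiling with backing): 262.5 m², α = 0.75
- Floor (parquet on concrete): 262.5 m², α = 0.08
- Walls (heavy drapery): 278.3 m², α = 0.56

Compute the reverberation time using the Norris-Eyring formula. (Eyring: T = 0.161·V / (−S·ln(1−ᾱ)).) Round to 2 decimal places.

0.37 sec

S = Σ Sᵢ = 819.8 m².
Σ(Sᵢαᵢ) = 16.5×0.34 + 262.5×0.75 + 262.5×0.08 + 278.3×0.56 = 379.333.
ᾱ = 379.333 / 819.8 = 0.4627.
−S·ln(1−ᾱ) = −819.8 × ln(1 − 0.4627) = 509.259.
V = 21 × 12.5 × 4.4 = 1155 m³.
T = 0.161·V/[−S·ln(1−ᾱ)] = 0.161·1155/509.259 = 0.37 s.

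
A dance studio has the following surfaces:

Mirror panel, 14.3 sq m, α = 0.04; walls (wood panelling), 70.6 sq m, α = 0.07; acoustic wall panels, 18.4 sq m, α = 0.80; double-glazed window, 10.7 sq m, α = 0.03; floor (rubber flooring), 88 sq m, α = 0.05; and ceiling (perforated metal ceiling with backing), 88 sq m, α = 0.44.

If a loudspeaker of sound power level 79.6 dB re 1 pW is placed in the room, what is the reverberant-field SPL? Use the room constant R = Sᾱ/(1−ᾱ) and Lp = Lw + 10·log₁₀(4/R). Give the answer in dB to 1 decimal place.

66.5 dB

A = 63.675 sabins; S = 290.0 sq m.
ᾱ = 63.675/290.0 = 0.2196; R = Sᾱ/(1−ᾱ) = 63.675/(1−0.2196) = 81.593 sq m.
Lp = 79.6 + 10·log₁₀(4/81.593) = 79.6 + (-13.10) = 66.5 dB.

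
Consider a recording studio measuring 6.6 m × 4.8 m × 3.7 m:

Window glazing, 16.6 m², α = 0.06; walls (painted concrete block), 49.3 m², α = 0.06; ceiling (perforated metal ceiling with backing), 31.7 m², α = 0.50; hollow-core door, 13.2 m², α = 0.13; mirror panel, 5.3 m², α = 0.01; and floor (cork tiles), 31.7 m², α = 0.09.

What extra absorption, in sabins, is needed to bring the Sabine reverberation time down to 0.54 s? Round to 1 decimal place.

10.5 sabins

Total absorption A₁ = 16.6*0.06 + 49.3*0.06 + 31.7*0.50 + 13.2*0.13 + 5.3*0.01 + 31.7*0.09
  = 0.996 + 2.958 + 15.850 + 1.716 + 0.053 + 2.853 = 24.426 m² sabins.
Target A₂ = 0.161·117.216/0.54 = 34.948 sabins (V = 117.216 m³).
ΔA = A₂ − A₁ = 34.948 − 24.426 = 10.5 sabins.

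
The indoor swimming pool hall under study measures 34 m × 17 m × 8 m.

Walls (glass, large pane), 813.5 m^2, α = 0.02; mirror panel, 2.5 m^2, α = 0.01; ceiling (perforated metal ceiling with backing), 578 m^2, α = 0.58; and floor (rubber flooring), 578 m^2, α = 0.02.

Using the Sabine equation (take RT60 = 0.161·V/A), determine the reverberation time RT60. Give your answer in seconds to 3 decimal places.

2.050 sec

Summing Sᵢαᵢ: 16.270 + 0.025 + 335.240 + 11.560 → A = 363.095 sabins.
V = 34·17·8 = 4624 m³.
T = 0.161 V/A = 0.161·4624/363.095 = 2.050 s.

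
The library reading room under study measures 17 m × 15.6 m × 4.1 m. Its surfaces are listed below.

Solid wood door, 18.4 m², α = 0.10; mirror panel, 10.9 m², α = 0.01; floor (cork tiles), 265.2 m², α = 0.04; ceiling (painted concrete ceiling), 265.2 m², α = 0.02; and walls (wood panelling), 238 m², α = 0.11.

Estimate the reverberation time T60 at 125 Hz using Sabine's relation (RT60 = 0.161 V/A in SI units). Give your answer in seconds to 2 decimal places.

3.97 seconds

Total absorption A = 18.4*0.10 + 10.9*0.01 + 265.2*0.04 + 265.2*0.02 + 238*0.11
  = 1.840 + 0.109 + 10.608 + 5.304 + 26.180 = 44.041 m² sabins.
V = 17·15.6·4.1 = 1087.32 m³.
RT60 = 0.161 · V / A = 0.161 × 1087.32 / 44.041 = 3.97 s.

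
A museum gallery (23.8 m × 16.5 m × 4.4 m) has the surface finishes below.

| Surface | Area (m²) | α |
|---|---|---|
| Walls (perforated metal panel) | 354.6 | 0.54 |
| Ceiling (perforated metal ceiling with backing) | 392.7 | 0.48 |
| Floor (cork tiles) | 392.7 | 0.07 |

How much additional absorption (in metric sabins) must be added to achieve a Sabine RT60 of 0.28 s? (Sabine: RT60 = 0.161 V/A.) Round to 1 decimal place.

Total absorption A₁ = 354.6×0.54 + 392.7×0.48 + 392.7×0.07
  = 191.484 + 188.496 + 27.489 = 407.469 m² sabins.
For T = 0.28 s, need A₂ = 0.161·V/T = 0.161·1727.88/0.28 = 993.531 sabins.
Additional absorption ΔA = 993.531 − 407.469 = 586.1 sabins.

586.1 sabins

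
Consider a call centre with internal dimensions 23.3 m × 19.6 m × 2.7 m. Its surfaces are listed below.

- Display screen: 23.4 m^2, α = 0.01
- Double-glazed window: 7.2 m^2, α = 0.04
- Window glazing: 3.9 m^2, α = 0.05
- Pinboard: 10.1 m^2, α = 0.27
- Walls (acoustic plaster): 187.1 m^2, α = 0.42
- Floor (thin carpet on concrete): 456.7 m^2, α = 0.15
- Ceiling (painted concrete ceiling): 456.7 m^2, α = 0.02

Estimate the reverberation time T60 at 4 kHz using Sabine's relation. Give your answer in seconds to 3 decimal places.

Equivalent absorption area: A = 23.4*0.01 + 7.2*0.04 + 3.9*0.05 + 10.1*0.27 + 187.1*0.42 + 456.7*0.15 + 456.7*0.02 = 159.665 m^2.
Room volume: 1233.036 m³.
Sabine: RT60 = 0.161 × 1233.036 / 159.665 = 1.243 s.

1.243 s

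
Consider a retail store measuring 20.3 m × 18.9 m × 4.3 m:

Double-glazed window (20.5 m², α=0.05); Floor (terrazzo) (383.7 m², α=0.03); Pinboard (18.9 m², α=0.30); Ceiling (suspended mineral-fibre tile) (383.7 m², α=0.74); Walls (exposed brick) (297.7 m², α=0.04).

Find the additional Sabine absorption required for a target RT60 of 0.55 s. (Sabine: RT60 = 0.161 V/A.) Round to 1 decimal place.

168.9 sabins

Summing Sᵢαᵢ: 1.025 + 11.511 + 5.670 + 283.938 + 11.908 → A₁ = 314.052 sabins.
V = 1649.781 m³. Required absorption A₂ = 0.161 × 1649.781 / 0.55 = 482.936 sabins.
ΔA = A₂ − A₁ = 482.936 − 314.052 = 168.9 sabins.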